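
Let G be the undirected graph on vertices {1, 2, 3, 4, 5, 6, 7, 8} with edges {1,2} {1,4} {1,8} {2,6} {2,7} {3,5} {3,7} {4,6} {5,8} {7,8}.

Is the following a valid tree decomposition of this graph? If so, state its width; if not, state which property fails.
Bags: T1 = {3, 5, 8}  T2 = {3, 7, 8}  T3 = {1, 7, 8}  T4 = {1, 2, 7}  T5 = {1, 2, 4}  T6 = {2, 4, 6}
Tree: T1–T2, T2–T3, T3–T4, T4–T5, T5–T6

Yes; width 2.

Checking the three conditions: (i) the bags cover all of {1, 2, 3, 4, 5, 6, 7, 8}; (ii) for each edge, some bag contains both endpoints; (iii) the bags containing any fixed vertex form a subtree. All hold, so the decomposition is valid with width 3 − 1 = 2.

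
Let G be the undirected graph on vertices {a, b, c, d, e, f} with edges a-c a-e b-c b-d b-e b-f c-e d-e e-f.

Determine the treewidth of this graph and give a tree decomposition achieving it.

Every bag has size at most 3, so the width is 3 − 1 = 2 and tw(G) ≤ 2. For the lower bound, the 3 vertices {a, c, e} are pairwise adjacent, and any tree decomposition puts a clique entirely inside one bag — forcing width ≥ 2. The upper and lower bounds meet at 2, so that is the treewidth.

Treewidth 2.
One optimal decomposition is:
Bags: B1 = {b, e, f}  B2 = {b, d, e}  B3 = {b, c, e}  B4 = {a, c, e}
Tree: B1–B2, B1–B3, B3–B4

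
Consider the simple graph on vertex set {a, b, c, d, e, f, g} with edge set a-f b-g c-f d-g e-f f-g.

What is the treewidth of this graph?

A width-1 tree decomposition is:
Bags: B1 = {e, f}  B2 = {f, g}  B3 = {b, g}  B4 = {d, g}  B5 = {c, f}  B6 = {a, f}
Tree: B1–B2, B2–B3, B3–B4, B2–B5, B5–B6
The largest bag has 2 vertices, giving width 1; this decomposition certifies tw(G) ≤ 1. Any graph with an edge has treewidth ≥ 1, and G has the edge f–e. Hence tw(G) = 1 exactly.

1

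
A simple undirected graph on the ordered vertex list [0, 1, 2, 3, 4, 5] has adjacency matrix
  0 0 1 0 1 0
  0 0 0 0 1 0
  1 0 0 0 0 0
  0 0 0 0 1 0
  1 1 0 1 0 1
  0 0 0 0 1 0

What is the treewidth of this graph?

A width-1 tree decomposition is:
Bags: B1 = {0, 4}  B2 = {1, 4}  B3 = {0, 2}  B4 = {3, 4}  B5 = {4, 5}
Tree: B1–B2, B1–B3, B1–B4, B2–B5
The largest bag has 2 vertices, giving width 1; this decomposition certifies tw(G) ≤ 1. G has an edge, so its treewidth is at least 1. Combining the bounds, tw(G) = 1.

1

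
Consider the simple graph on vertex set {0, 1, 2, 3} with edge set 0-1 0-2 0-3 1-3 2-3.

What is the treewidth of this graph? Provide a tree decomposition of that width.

Every bag has size at most 3, so the width is 3 − 1 = 2 and tw(G) ≤ 2. Conversely, {0, 1, 3} is a clique of size 3, and the vertices of any clique must share a bag in every tree decomposition; so some bag has ≥ 3 vertices and tw(G) ≥ 2. Hence tw(G) = 2 exactly.

Treewidth 2.
One such decomposition:
Bags: B1 = {0, 2, 3}  B2 = {0, 1, 3}
Tree: B1–B2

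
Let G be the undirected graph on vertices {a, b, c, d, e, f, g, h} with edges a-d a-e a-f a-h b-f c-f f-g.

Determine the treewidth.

A width-1 tree decomposition is:
Bags: B1 = {c, f}  B2 = {f, g}  B3 = {a, f}  B4 = {a, e}  B5 = {b, f}  B6 = {a, h}  B7 = {a, d}
Tree: B1–B2, B2–B3, B3–B4, B3–B5, B3–B6, B3–B7
The largest bag has 2 vertices, giving width 1; this decomposition certifies tw(G) ≤ 1. Any graph with an edge has treewidth ≥ 1, and G has the edge c–f. The upper and lower bounds meet at 1, so that is the treewidth.

1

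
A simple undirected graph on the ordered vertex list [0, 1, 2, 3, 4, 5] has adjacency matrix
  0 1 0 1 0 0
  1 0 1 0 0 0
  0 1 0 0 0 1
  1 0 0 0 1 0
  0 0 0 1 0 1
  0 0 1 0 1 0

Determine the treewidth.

2

A width-2 tree decomposition is:
Bags: B1 = {1, 2, 5}  B2 = {1, 4, 5}  B3 = {1, 3, 4}  B4 = {0, 1, 3}
Tree: B1–B2, B2–B3, B3–B4
Each bag holds 3 vertices, so the decomposition has width 2, which upper-bounds the treewidth. For the lower bound, G contains the cycle 1–2–5–4–3–0–1, so G is not a forest; only forests have treewidth ≤ 1, hence tw(G) ≥ 2. Hence tw(G) = 2 exactly.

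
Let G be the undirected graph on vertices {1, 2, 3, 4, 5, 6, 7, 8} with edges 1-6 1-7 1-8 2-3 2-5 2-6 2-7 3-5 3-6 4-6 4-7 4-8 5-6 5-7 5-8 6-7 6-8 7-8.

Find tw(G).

A width-3 tree decomposition is:
Bags: B1 = {1, 6, 7, 8}  B2 = {5, 6, 7, 8}  B3 = {4, 6, 7, 8}  B4 = {2, 5, 6, 7}  B5 = {2, 3, 5, 6}
Tree: B1–B2, B1–B3, B2–B4, B4–B5
Every bag has size at most 4, so the width is 4 − 1 = 3 and tw(G) ≤ 3. Conversely, {2, 3, 5, 6} is a clique of size 4, and the vertices of any clique must share a bag in every tree decomposition; so some bag has ≥ 4 vertices and tw(G) ≥ 3. The upper and lower bounds meet at 3, so that is the treewidth.

3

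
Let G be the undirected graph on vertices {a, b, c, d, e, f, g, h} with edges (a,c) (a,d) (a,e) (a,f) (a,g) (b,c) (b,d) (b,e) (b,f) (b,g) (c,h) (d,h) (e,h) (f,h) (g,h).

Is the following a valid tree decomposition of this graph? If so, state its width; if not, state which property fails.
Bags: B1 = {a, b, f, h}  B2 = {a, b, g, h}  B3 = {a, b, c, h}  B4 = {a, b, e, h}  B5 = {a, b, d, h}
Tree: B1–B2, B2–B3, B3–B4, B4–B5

Yes; width 3.

Checking the three conditions: (i) the bags cover all of {a, b, c, d, e, f, g, h}; (ii) for each edge, some bag contains both endpoints; (iii) the bags containing any fixed vertex form a subtree. All hold, so the decomposition is valid with width 4 − 1 = 3.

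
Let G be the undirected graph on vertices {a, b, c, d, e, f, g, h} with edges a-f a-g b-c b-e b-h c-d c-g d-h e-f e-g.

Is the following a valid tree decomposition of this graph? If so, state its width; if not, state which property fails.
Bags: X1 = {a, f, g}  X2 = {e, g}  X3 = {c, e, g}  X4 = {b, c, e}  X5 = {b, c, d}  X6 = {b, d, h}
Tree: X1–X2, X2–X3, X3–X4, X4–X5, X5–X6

A tree decomposition must satisfy three properties: every vertex lies in some bag; for every edge, both endpoints lie together in some bag; and for every vertex, the bags containing it form a connected subtree. Here edge (f,e) lies in no bag, so the decomposition is invalid.

No — edge (f,e) lies in no bag.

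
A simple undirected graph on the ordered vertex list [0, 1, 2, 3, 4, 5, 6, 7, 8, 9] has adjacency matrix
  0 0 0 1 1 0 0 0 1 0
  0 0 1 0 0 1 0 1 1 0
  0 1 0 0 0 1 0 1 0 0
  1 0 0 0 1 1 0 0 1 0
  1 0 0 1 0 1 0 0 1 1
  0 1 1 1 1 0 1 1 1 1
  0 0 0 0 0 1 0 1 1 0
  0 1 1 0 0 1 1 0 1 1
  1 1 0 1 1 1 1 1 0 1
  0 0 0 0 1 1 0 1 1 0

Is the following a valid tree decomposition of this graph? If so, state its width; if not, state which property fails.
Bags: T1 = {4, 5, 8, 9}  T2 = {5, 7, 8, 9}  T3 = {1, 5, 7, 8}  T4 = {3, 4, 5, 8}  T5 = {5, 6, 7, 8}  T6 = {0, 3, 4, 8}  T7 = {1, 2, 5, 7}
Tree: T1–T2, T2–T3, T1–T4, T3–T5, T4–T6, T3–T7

Vertex coverage: the bags together contain {0, 1, 2, 3, 4, 5, 6, 7, 8, 9}, the full vertex set. Edge coverage: each edge of G has both endpoints in at least one bag. Running intersection: for every vertex, the bags containing it form a connected subtree. All three properties hold, so this is a valid tree decomposition of width max|bag| − 1 = 3, and hence tw(G) ≤ 3.

Yes; width 3.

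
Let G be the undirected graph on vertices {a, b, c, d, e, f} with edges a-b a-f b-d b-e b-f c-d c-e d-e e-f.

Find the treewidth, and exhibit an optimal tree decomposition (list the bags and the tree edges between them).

Every bag has size at most 3, so the width is 3 − 1 = 2 and tw(G) ≤ 2. Conversely, {c, d, e} is a clique of size 3, and the vertices of any clique must share a bag in every tree decomposition; so some bag has ≥ 3 vertices and tw(G) ≥ 2. Therefore the treewidth is 2.

Treewidth 2.
Bags: B1 = {b, d, e}  B2 = {c, d, e}  B3 = {b, e, f}  B4 = {a, b, f}
Tree: B1–B2, B1–B3, B3–B4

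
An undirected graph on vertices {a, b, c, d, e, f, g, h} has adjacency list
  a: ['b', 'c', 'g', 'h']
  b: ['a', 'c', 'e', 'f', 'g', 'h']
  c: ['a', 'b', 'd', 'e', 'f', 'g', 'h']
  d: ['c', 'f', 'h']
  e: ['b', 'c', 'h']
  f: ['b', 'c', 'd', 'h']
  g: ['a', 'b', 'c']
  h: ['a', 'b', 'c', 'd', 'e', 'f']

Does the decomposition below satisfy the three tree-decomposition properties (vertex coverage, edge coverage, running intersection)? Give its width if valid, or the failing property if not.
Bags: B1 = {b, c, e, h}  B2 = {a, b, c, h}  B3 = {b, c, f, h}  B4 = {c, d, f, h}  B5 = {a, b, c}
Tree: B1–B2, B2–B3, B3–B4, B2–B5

A tree decomposition must satisfy three properties: every vertex lies in some bag; for every edge, both endpoints lie together in some bag; and for every vertex, the bags containing it form a connected subtree. Here vertex g appears in no bag, so the decomposition is invalid.

No — vertex g appears in no bag.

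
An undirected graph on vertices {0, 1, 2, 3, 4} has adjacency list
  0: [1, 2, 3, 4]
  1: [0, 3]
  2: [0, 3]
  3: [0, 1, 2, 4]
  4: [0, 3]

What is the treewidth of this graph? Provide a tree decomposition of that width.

Every bag has size at most 3, so the width is 3 − 1 = 2 and tw(G) ≤ 2. On the other hand G contains the 3-clique {0, 1, 3}. A clique must lie in a single bag of any decomposition, so no decomposition can have width below 2. Therefore the treewidth is 2.

Treewidth 2.
Bags: B1 = {0, 3, 4}  B2 = {0, 2, 3}  B3 = {0, 1, 3}
Tree: B1–B2, B1–B3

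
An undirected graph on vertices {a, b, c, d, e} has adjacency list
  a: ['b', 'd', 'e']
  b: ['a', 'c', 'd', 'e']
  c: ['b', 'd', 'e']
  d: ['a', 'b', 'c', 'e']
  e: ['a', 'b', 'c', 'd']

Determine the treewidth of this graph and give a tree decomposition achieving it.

The largest bag has 4 vertices, giving width 3; this decomposition certifies tw(G) ≤ 3. For the lower bound, the 4 vertices {b, c, d, e} are pairwise adjacent, and any tree decomposition puts a clique entirely inside one bag — forcing width ≥ 3. The upper and lower bounds meet at 3, so that is the treewidth.

Treewidth 3.
One optimal decomposition is:
Bags: B1 = {a, b, d, e}  B2 = {b, c, d, e}
Tree: B1–B2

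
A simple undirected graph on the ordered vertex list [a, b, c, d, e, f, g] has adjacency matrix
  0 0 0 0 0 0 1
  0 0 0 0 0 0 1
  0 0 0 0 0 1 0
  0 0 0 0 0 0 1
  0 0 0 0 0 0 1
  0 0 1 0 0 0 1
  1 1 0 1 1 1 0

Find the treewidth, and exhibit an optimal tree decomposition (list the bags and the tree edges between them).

Treewidth 1.
One optimal decomposition is:
Bags: B1 = {f, g}  B2 = {e, g}  B3 = {c, f}  B4 = {d, g}  B5 = {a, g}  B6 = {b, g}
Tree: B1–B2, B1–B3, B1–B4, B4–B5, B2–B6

Each bag holds 2 vertices, so the decomposition has width 1, which upper-bounds the treewidth. G has an edge, so its treewidth is at least 1. Hence tw(G) = 1 exactly.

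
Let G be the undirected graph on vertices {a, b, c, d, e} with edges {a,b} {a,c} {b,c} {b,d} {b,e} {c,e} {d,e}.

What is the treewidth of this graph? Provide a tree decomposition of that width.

Treewidth 2.
One optimal decomposition is:
Bags: B1 = {b, c, e}  B2 = {a, b, c}  B3 = {b, d, e}
Tree: B1–B2, B1–B3

Every bag has size at most 3, so the width is 3 − 1 = 2 and tw(G) ≤ 2. For the lower bound, the 3 vertices {b, d, e} are pairwise adjacent, and any tree decomposition puts a clique entirely inside one bag — forcing width ≥ 2. Combining the bounds, tw(G) = 2.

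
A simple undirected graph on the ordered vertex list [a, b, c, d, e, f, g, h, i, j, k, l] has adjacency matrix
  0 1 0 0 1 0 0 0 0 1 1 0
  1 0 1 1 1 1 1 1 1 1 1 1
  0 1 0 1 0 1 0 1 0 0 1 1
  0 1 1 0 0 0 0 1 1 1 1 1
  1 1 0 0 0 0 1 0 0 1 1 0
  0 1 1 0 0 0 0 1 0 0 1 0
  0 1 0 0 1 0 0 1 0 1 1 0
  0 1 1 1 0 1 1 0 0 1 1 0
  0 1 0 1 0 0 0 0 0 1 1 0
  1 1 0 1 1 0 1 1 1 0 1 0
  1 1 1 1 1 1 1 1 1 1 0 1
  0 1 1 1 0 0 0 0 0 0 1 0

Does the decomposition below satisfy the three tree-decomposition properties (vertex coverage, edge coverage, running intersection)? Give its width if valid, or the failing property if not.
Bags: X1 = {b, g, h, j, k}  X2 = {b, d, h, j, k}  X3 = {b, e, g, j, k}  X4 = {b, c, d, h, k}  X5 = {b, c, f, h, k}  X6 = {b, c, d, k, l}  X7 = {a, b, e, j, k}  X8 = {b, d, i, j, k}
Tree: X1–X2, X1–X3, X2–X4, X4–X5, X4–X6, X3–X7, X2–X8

Every vertex of G appears in some bag (union = {a, b, c, d, e, f, g, h, i, j, k, l}); every edge is covered by a bag; and for each vertex v the set of bags containing v is connected in the bag tree. The decomposition is therefore valid. The largest bag has 5 vertices, so the width is 4.

Yes; width 4.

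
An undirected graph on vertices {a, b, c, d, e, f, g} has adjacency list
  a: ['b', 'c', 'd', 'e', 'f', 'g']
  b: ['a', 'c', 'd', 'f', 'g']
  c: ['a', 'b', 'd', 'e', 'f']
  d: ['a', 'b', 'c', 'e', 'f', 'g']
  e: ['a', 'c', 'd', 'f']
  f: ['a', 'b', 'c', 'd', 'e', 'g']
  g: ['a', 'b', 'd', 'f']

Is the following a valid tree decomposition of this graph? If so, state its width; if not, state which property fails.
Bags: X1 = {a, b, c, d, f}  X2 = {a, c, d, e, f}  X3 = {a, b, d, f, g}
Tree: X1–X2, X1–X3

Vertex coverage: the bags together contain {a, b, c, d, e, f, g}, the full vertex set. Edge coverage: each edge of G has both endpoints in at least one bag. Running intersection: for every vertex, the bags containing it form a connected subtree. All three properties hold, so this is a valid tree decomposition of width max|bag| − 1 = 4, and hence tw(G) ≤ 4.

Yes; width 4.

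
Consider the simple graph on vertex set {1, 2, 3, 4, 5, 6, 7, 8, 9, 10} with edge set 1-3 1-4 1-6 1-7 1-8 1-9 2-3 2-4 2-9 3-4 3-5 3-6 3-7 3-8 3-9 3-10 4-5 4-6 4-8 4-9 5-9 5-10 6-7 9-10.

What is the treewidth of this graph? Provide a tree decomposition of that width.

Treewidth 3.
One such decomposition:
Bags: B1 = {3, 4, 5, 9}  B2 = {2, 3, 4, 9}  B3 = {1, 3, 4, 9}  B4 = {3, 5, 9, 10}  B5 = {1, 3, 4, 6}  B6 = {1, 3, 4, 8}  B7 = {1, 3, 6, 7}
Tree: B1–B2, B1–B3, B1–B4, B3–B5, B5–B6, B5–B7

The largest bag has 4 vertices, giving width 3; this decomposition certifies tw(G) ≤ 3. On the other hand G contains the 4-clique {3, 5, 9, 10}. A clique must lie in a single bag of any decomposition, so no decomposition can have width below 3. Therefore the treewidth is 3.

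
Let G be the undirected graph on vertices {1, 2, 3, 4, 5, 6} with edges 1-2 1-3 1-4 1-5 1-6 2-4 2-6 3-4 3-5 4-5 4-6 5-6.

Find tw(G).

A width-3 tree decomposition is:
Bags: B1 = {1, 4, 5, 6}  B2 = {1, 3, 4, 5}  B3 = {1, 2, 4, 6}
Tree: B1–B2, B1–B3
Each bag holds 4 vertices, so the decomposition has width 3, which upper-bounds the treewidth. For the lower bound, the 4 vertices {1, 2, 4, 6} are pairwise adjacent, and any tree decomposition puts a clique entirely inside one bag — forcing width ≥ 3. The upper and lower bounds meet at 3, so that is the treewidth.

3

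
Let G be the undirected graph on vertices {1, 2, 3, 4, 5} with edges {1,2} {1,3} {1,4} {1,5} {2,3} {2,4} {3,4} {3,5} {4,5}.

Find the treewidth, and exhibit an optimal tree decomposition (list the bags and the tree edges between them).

Treewidth 3.
Bags: B1 = {1, 3, 4, 5}  B2 = {1, 2, 3, 4}
Tree: B1–B2

Each bag holds 4 vertices, so the decomposition has width 3, which upper-bounds the treewidth. For the lower bound, the 4 vertices {1, 2, 3, 4} are pairwise adjacent, and any tree decomposition puts a clique entirely inside one bag — forcing width ≥ 3. The upper and lower bounds meet at 3, so that is the treewidth.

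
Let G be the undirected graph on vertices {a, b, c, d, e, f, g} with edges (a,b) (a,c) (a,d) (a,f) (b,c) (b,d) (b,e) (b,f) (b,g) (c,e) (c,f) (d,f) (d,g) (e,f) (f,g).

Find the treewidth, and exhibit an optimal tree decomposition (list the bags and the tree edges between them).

Treewidth 3.
One such decomposition:
Bags: B1 = {b, c, e, f}  B2 = {a, b, c, f}  B3 = {a, b, d, f}  B4 = {b, d, f, g}
Tree: B1–B2, B2–B3, B3–B4

The largest bag has 4 vertices, giving width 3; this decomposition certifies tw(G) ≤ 3. On the other hand G contains the 4-clique {b, d, f, g}. A clique must lie in a single bag of any decomposition, so no decomposition can have width below 3. Therefore the treewidth is 3.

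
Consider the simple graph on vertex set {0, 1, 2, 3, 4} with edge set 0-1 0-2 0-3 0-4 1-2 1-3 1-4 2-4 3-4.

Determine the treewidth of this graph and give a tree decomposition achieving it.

Every bag has size at most 4, so the width is 4 − 1 = 3 and tw(G) ≤ 3. On the other hand G contains the 4-clique {0, 1, 2, 4}. A clique must lie in a single bag of any decomposition, so no decomposition can have width below 3. Therefore the treewidth is 3.

Treewidth 3.
One optimal decomposition is:
Bags: B1 = {0, 1, 3, 4}  B2 = {0, 1, 2, 4}
Tree: B1–B2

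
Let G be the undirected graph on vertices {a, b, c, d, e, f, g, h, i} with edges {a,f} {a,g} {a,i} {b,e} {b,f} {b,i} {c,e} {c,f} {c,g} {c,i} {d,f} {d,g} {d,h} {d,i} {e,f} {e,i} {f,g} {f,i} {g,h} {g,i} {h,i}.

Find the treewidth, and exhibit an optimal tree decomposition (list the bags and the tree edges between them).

Every bag has size at most 4, so the width is 4 − 1 = 3 and tw(G) ≤ 3. For the lower bound, the 4 vertices {d, g, h, i} are pairwise adjacent, and any tree decomposition puts a clique entirely inside one bag — forcing width ≥ 3. Therefore the treewidth is 3.

Treewidth 3.
Bags: B1 = {c, f, g, i}  B2 = {c, e, f, i}  B3 = {d, f, g, i}  B4 = {d, g, h, i}  B5 = {b, e, f, i}  B6 = {a, f, g, i}
Tree: B1–B2, B1–B3, B3–B4, B2–B5, B1–B6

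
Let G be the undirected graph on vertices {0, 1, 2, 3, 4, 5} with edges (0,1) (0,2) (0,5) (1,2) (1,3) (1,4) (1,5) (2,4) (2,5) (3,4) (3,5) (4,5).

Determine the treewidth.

3

A width-3 tree decomposition is:
Bags: B1 = {1, 2, 4, 5}  B2 = {1, 3, 4, 5}  B3 = {0, 1, 2, 5}
Tree: B1–B2, B1–B3
Every bag has size at most 4, so the width is 4 − 1 = 3 and tw(G) ≤ 3. For the lower bound, the 4 vertices {0, 1, 2, 5} are pairwise adjacent, and any tree decomposition puts a clique entirely inside one bag — forcing width ≥ 3. Hence tw(G) = 3 exactly.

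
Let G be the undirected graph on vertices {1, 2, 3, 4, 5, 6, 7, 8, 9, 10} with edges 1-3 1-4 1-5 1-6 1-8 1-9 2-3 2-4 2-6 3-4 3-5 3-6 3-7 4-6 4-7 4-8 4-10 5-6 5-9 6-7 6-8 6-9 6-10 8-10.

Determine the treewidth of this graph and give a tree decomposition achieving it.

Treewidth 3.
Bags: B1 = {1, 5, 6, 9}  B2 = {1, 3, 5, 6}  B3 = {1, 3, 4, 6}  B4 = {2, 3, 4, 6}  B5 = {1, 4, 6, 8}  B6 = {3, 4, 6, 7}  B7 = {4, 6, 8, 10}
Tree: B1–B2, B2–B3, B3–B4, B3–B5, B4–B6, B5–B7

The largest bag has 4 vertices, giving width 3; this decomposition certifies tw(G) ≤ 3. For the lower bound, the 4 vertices {1, 5, 6, 9} are pairwise adjacent, and any tree decomposition puts a clique entirely inside one bag — forcing width ≥ 3. Combining the bounds, tw(G) = 3.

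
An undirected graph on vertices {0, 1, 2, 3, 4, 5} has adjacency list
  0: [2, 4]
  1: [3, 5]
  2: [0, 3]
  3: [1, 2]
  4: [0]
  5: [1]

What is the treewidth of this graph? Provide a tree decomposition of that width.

Treewidth 1.
One optimal decomposition is:
Bags: B1 = {0, 4}  B2 = {0, 2}  B3 = {2, 3}  B4 = {1, 3}  B5 = {1, 5}
Tree: B1–B2, B2–B3, B3–B4, B4–B5

Every bag has size at most 2, so the width is 2 − 1 = 1 and tw(G) ≤ 1. Any graph with an edge has treewidth ≥ 1, and G has the edge 4–0. Combining the bounds, tw(G) = 1.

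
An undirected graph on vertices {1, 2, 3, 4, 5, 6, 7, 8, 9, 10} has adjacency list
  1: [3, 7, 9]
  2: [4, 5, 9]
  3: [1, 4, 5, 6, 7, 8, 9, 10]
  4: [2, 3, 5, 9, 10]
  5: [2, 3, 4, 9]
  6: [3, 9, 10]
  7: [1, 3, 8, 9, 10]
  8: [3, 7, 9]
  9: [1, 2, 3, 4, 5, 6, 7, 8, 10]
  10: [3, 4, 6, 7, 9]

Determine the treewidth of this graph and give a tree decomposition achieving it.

Treewidth 3.
Bags: B1 = {1, 3, 7, 9}  B2 = {3, 7, 9, 10}  B3 = {3, 6, 9, 10}  B4 = {3, 4, 9, 10}  B5 = {3, 4, 5, 9}  B6 = {2, 4, 5, 9}  B7 = {3, 7, 8, 9}
Tree: B1–B2, B2–B3, B3–B4, B4–B5, B5–B6, B1–B7

Every bag has size at most 4, so the width is 4 − 1 = 3 and tw(G) ≤ 3. On the other hand G contains the 4-clique {2, 4, 5, 9}. A clique must lie in a single bag of any decomposition, so no decomposition can have width below 3. Combining the bounds, tw(G) = 3.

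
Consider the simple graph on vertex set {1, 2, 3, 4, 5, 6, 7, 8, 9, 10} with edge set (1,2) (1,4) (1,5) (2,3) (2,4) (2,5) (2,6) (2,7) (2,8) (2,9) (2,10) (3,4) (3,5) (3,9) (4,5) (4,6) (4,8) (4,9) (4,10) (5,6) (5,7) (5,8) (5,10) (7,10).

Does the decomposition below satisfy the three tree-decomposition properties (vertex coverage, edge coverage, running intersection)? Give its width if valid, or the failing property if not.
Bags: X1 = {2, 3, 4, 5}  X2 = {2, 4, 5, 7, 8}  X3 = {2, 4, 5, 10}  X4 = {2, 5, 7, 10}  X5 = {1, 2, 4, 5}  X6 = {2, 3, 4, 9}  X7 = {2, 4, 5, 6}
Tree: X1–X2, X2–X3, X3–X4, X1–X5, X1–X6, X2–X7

No — bags containing vertex 7 are not connected in the tree.

A tree decomposition must satisfy three properties: every vertex lies in some bag; for every edge, both endpoints lie together in some bag; and for every vertex, the bags containing it form a connected subtree. Here bags containing vertex 7 are not connected in the tree, so the decomposition is invalid.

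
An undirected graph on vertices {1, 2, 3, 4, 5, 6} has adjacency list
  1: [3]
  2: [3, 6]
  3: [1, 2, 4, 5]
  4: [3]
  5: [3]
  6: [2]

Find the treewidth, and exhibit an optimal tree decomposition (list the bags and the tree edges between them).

Treewidth 1.
One optimal decomposition is:
Bags: B1 = {3, 5}  B2 = {2, 3}  B3 = {1, 3}  B4 = {2, 6}  B5 = {3, 4}
Tree: B1–B2, B2–B3, B2–B4, B1–B5

The largest bag has 2 vertices, giving width 1; this decomposition certifies tw(G) ≤ 1. Since G has at least one edge (e.g. 3–5), it is not an edgeless graph, so tw(G) ≥ 1. Therefore the treewidth is 1.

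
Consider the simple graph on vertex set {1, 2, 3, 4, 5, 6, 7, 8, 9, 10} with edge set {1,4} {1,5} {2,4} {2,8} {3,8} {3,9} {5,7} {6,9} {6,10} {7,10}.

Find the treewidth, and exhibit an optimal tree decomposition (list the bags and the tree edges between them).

Each bag holds 3 vertices, so the decomposition has width 2, which upper-bounds the treewidth. Since 9–6–10–7–5–1–4–2–8–3–9 is a cycle in G, G is not acyclic. Forests are exactly the graphs of treewidth ≤ 1, so tw(G) ≥ 2. Therefore the treewidth is 2.

Treewidth 2.
One optimal decomposition is:
Bags: B1 = {6, 9, 10}  B2 = {7, 9, 10}  B3 = {5, 7, 9}  B4 = {1, 5, 9}  B5 = {1, 4, 9}  B6 = {2, 4, 9}  B7 = {2, 8, 9}  B8 = {3, 8, 9}
Tree: B1–B2, B2–B3, B3–B4, B4–B5, B5–B6, B6–B7, B7–B8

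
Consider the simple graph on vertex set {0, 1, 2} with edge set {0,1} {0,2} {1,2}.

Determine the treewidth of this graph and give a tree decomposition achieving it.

A single bag containing all 3 vertices is trivially a valid decomposition of width 2. On the other hand G contains the 3-clique {0, 1, 2}. A clique must lie in a single bag of any decomposition, so no decomposition can have width below 2. Combining the bounds, tw(G) = 2.

Treewidth 2.
Bags: B1 = {0, 1, 2}
Tree: (single bag)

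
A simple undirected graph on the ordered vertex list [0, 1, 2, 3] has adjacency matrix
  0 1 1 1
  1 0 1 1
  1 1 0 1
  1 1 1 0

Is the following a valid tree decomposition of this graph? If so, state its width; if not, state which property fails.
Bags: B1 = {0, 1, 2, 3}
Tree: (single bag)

Yes; width 3.

Vertex coverage: the bags together contain {0, 1, 2, 3}, the full vertex set. Edge coverage: each edge of G has both endpoints in at least one bag. Running intersection: for every vertex, the bags containing it form a connected subtree. All three properties hold, so this is a valid tree decomposition of width max|bag| − 1 = 3, and hence tw(G) ≤ 3.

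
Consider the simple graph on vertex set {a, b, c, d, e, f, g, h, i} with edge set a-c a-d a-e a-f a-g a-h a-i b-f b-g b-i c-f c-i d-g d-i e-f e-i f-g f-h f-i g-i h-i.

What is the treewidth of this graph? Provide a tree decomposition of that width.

Every bag has size at most 4, so the width is 4 − 1 = 3 and tw(G) ≤ 3. Conversely, {a, d, g, i} is a clique of size 4, and the vertices of any clique must share a bag in every tree decomposition; so some bag has ≥ 4 vertices and tw(G) ≥ 3. Therefore the treewidth is 3.

Treewidth 3.
One optimal decomposition is:
Bags: B1 = {a, f, g, i}  B2 = {a, c, f, i}  B3 = {b, f, g, i}  B4 = {a, d, g, i}  B5 = {a, e, f, i}  B6 = {a, f, h, i}
Tree: B1–B2, B1–B3, B1–B4, B2–B5, B5–B6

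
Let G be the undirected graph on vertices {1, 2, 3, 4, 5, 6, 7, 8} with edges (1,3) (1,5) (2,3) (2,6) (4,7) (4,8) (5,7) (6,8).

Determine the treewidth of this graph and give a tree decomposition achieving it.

Every bag has size at most 3, so the width is 3 − 1 = 2 and tw(G) ≤ 2. The edges 5–1–3–2–6–8–4–7–5 form a cycle, so G is not a tree and its treewidth is at least 2. Therefore the treewidth is 2.

Treewidth 2.
One such decomposition:
Bags: B1 = {1, 3, 5}  B2 = {2, 3, 5}  B3 = {2, 5, 6}  B4 = {5, 6, 8}  B5 = {4, 5, 8}  B6 = {4, 5, 7}
Tree: B1–B2, B2–B3, B3–B4, B4–B5, B5–B6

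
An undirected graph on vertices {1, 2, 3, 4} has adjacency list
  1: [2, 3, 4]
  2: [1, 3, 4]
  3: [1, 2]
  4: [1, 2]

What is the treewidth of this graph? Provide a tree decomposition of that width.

Treewidth 2.
Bags: B1 = {1, 2, 4}  B2 = {1, 2, 3}
Tree: B1–B2

The largest bag has 3 vertices, giving width 2; this decomposition certifies tw(G) ≤ 2. For the lower bound, the 3 vertices {1, 2, 3} are pairwise adjacent, and any tree decomposition puts a clique entirely inside one bag — forcing width ≥ 2. Hence tw(G) = 2 exactly.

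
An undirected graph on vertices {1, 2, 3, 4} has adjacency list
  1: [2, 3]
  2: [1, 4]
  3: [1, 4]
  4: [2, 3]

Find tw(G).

A width-2 tree decomposition is:
Bags: B1 = {1, 2, 3}  B2 = {2, 3, 4}
Tree: B1–B2
The largest bag has 3 vertices, giving width 2; this decomposition certifies tw(G) ≤ 2. Since 2–1–3–4–2 is a cycle in G, G is not acyclic. Forests are exactly the graphs of treewidth ≤ 1, so tw(G) ≥ 2. Therefore the treewidth is 2.

2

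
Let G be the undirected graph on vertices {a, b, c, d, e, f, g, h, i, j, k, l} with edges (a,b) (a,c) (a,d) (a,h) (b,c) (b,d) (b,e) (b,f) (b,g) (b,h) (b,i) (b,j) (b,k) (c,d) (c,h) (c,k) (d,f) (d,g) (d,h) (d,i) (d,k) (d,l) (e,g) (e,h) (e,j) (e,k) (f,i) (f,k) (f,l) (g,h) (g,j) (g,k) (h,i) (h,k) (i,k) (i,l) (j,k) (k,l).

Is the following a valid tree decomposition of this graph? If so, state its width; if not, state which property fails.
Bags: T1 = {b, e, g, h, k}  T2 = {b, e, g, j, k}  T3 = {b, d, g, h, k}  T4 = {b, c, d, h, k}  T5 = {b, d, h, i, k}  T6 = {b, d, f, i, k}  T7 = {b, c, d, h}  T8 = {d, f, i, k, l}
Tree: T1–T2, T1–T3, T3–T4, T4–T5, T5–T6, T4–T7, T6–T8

No — vertex a appears in no bag.

A tree decomposition must satisfy three properties: every vertex lies in some bag; for every edge, both endpoints lie together in some bag; and for every vertex, the bags containing it form a connected subtree. Here vertex a appears in no bag, so the decomposition is invalid.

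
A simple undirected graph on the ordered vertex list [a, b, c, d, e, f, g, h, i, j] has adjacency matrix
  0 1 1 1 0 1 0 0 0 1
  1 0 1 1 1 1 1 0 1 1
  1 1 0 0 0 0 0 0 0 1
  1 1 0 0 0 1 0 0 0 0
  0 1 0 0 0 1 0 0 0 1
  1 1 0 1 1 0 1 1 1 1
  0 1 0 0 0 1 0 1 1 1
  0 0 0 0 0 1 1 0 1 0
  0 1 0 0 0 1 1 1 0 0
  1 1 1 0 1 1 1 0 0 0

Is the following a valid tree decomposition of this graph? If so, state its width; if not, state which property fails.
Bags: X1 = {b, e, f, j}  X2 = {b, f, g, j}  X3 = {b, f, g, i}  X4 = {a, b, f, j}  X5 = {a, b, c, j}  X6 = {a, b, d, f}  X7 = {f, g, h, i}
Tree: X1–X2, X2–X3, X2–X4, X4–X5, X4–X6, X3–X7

Every vertex of G appears in some bag (union = {a, b, c, d, e, f, g, h, i, j}); every edge is covered by a bag; and for each vertex v the set of bags containing v is connected in the bag tree. The decomposition is therefore valid. The largest bag has 4 vertices, so the width is 3.

Yes; width 3.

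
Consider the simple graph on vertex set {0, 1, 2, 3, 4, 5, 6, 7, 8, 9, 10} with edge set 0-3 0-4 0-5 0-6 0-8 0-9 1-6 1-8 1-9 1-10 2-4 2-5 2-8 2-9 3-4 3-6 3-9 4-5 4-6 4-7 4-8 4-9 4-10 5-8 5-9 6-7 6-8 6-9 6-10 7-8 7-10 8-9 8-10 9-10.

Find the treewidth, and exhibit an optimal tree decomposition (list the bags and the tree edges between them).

Treewidth 4.
Bags: B1 = {0, 4, 6, 8, 9}  B2 = {0, 3, 4, 6, 9}  B3 = {0, 4, 5, 8, 9}  B4 = {4, 6, 8, 9, 10}  B5 = {4, 6, 7, 8, 10}  B6 = {2, 4, 5, 8, 9}  B7 = {1, 6, 8, 9, 10}
Tree: B1–B2, B1–B3, B1–B4, B4–B5, B3–B6, B4–B7

Each bag holds 5 vertices, so the decomposition has width 4, which upper-bounds the treewidth. On the other hand G contains the 5-clique {1, 6, 8, 9, 10}. A clique must lie in a single bag of any decomposition, so no decomposition can have width below 4. Combining the bounds, tw(G) = 4.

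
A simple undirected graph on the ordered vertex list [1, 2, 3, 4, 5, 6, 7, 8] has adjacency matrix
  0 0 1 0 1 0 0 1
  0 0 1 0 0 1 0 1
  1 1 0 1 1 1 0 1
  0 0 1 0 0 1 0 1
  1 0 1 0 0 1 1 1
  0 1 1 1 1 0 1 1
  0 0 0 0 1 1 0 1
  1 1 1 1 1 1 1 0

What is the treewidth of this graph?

3

A width-3 tree decomposition is:
Bags: B1 = {3, 5, 6, 8}  B2 = {3, 4, 6, 8}  B3 = {2, 3, 6, 8}  B4 = {1, 3, 5, 8}  B5 = {5, 6, 7, 8}
Tree: B1–B2, B2–B3, B1–B4, B1–B5
Every bag has size at most 4, so the width is 4 − 1 = 3 and tw(G) ≤ 3. On the other hand G contains the 4-clique {1, 3, 5, 8}. A clique must lie in a single bag of any decomposition, so no decomposition can have width below 3. Therefore the treewidth is 3.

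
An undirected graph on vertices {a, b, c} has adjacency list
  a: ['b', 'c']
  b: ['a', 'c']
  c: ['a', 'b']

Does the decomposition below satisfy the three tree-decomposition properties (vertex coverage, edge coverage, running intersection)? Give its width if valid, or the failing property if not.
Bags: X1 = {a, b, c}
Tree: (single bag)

Checking the three conditions: (i) the bags cover all of {a, b, c}; (ii) for each edge, some bag contains both endpoints; (iii) the bags containing any fixed vertex form a subtree. All hold, so the decomposition is valid with width 3 − 1 = 2.

Yes; width 2.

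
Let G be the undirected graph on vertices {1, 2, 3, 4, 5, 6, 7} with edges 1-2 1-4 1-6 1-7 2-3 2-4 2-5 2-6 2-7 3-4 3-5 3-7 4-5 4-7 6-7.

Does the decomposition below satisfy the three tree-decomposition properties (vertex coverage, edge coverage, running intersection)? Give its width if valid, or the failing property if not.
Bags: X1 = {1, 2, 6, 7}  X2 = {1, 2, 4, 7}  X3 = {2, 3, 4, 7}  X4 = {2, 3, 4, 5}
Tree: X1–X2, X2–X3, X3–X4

Yes; width 3.

Vertex coverage: the bags together contain {1, 2, 3, 4, 5, 6, 7}, the full vertex set. Edge coverage: each edge of G has both endpoints in at least one bag. Running intersection: for every vertex, the bags containing it form a connected subtree. All three properties hold, so this is a valid tree decomposition of width max|bag| − 1 = 3, and hence tw(G) ≤ 3.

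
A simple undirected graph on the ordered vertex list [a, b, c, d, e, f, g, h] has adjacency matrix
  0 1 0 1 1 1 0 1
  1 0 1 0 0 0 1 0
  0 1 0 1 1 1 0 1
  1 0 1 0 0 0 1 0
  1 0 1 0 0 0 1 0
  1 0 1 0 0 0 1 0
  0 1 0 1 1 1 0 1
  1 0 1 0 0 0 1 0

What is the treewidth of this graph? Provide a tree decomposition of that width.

Each bag holds 4 vertices, so the decomposition has width 3, which upper-bounds the treewidth. For the lower bound: the 4 vertex sets {g,h}, {a,f}, {c}, {d} are disjoint, each induces a connected subgraph, and every pair is joined by at least one edge of G. Contracting each set to a single vertex therefore yields K_{4} as a minor, and since treewidth is minor-monotone, tw(G) ≥ tw(K_{4}) = 3. Hence tw(G) = 3 exactly.

Treewidth 3.
One such decomposition:
Bags: B1 = {a, c, g, h}  B2 = {a, c, f, g}  B3 = {a, c, d, g}  B4 = {a, c, e, g}  B5 = {a, b, c, g}
Tree: B1–B2, B2–B3, B3–B4, B4–B5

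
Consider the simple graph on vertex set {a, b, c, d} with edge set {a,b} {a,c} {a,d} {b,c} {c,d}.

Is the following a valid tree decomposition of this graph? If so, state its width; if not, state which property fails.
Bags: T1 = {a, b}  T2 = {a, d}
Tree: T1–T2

No — vertex c appears in no bag.

A tree decomposition must satisfy three properties: every vertex lies in some bag; for every edge, both endpoints lie together in some bag; and for every vertex, the bags containing it form a connected subtree. Here vertex c appears in no bag, so the decomposition is invalid.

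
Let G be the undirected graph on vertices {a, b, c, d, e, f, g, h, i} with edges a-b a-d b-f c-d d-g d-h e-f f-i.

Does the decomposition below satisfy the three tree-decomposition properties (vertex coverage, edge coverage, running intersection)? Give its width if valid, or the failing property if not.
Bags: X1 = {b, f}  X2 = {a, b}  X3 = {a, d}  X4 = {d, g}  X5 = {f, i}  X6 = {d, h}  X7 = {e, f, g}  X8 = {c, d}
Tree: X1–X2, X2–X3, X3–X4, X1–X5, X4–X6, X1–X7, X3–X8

A tree decomposition must satisfy three properties: every vertex lies in some bag; for every edge, both endpoints lie together in some bag; and for every vertex, the bags containing it form a connected subtree. Here bags containing vertex g are not connected in the tree, so the decomposition is invalid.

No — bags containing vertex g are not connected in the tree.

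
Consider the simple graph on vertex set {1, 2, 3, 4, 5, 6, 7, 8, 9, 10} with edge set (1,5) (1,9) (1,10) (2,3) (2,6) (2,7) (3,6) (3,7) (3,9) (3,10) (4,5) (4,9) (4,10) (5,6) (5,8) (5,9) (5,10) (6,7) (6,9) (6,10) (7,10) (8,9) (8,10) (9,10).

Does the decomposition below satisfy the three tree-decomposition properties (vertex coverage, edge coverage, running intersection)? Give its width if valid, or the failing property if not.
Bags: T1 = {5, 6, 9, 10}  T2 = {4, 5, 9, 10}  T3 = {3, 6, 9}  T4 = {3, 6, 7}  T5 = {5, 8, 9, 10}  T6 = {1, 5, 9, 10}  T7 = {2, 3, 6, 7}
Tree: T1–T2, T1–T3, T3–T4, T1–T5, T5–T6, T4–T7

No — edge (10,3) lies in no bag.

A tree decomposition must satisfy three properties: every vertex lies in some bag; for every edge, both endpoints lie together in some bag; and for every vertex, the bags containing it form a connected subtree. Here edge (10,3) lies in no bag, so the decomposition is invalid.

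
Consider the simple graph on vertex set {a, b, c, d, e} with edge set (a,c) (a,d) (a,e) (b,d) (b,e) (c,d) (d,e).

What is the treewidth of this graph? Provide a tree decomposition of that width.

Every bag has size at most 3, so the width is 3 − 1 = 2 and tw(G) ≤ 2. Conversely, {a, d, e} is a clique of size 3, and the vertices of any clique must share a bag in every tree decomposition; so some bag has ≥ 3 vertices and tw(G) ≥ 2. Hence tw(G) = 2 exactly.

Treewidth 2.
One optimal decomposition is:
Bags: B1 = {a, d, e}  B2 = {b, d, e}  B3 = {a, c, d}
Tree: B1–B2, B1–B3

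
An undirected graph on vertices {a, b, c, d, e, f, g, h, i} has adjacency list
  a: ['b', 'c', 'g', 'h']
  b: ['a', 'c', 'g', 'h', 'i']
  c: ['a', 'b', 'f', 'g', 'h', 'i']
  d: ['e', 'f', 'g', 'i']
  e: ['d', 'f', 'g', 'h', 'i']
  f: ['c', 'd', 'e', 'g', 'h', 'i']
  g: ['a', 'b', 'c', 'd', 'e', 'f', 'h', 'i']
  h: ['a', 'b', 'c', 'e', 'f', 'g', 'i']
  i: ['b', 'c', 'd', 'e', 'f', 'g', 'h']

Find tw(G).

4

A width-4 tree decomposition is:
Bags: B1 = {c, f, g, h, i}  B2 = {e, f, g, h, i}  B3 = {b, c, g, h, i}  B4 = {d, e, f, g, i}  B5 = {a, b, c, g, h}
Tree: B1–B2, B1–B3, B2–B4, B3–B5
The largest bag has 5 vertices, giving width 4; this decomposition certifies tw(G) ≤ 4. Conversely, {d, e, f, g, i} is a clique of size 5, and the vertices of any clique must share a bag in every tree decomposition; so some bag has ≥ 5 vertices and tw(G) ≥ 4. Hence tw(G) = 4 exactly.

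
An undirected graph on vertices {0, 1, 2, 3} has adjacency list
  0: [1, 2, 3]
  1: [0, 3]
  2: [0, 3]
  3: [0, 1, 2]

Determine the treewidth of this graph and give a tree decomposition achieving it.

Each bag holds 3 vertices, so the decomposition has width 2, which upper-bounds the treewidth. Conversely, {0, 1, 3} is a clique of size 3, and the vertices of any clique must share a bag in every tree decomposition; so some bag has ≥ 3 vertices and tw(G) ≥ 2. The upper and lower bounds meet at 2, so that is the treewidth.

Treewidth 2.
Bags: B1 = {0, 1, 3}  B2 = {0, 2, 3}
Tree: B1–B2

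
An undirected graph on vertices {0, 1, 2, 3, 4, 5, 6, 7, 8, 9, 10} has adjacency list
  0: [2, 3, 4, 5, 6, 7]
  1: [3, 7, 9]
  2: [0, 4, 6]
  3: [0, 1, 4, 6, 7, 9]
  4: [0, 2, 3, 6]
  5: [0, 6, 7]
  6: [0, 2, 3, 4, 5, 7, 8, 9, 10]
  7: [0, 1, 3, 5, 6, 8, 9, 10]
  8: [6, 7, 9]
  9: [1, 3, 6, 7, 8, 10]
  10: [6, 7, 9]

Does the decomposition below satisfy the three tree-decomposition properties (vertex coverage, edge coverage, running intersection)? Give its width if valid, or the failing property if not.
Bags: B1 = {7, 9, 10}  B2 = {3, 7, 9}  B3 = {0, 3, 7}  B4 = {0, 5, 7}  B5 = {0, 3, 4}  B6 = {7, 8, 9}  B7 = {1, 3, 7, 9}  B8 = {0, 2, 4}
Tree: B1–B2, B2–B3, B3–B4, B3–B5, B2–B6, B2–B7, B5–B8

No — vertex 6 appears in no bag.

A tree decomposition must satisfy three properties: every vertex lies in some bag; for every edge, both endpoints lie together in some bag; and for every vertex, the bags containing it form a connected subtree. Here vertex 6 appears in no bag, so the decomposition is invalid.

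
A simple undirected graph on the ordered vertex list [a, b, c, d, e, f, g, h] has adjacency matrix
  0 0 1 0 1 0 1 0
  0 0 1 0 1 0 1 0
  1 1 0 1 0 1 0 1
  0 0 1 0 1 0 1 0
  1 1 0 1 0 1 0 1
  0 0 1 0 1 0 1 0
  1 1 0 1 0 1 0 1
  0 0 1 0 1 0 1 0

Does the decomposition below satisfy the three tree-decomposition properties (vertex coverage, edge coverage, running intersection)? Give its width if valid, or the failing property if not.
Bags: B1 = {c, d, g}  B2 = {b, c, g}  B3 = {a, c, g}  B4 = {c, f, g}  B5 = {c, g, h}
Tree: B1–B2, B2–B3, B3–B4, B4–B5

No — vertex e appears in no bag.

A tree decomposition must satisfy three properties: every vertex lies in some bag; for every edge, both endpoints lie together in some bag; and for every vertex, the bags containing it form a connected subtree. Here vertex e appears in no bag, so the decomposition is invalid.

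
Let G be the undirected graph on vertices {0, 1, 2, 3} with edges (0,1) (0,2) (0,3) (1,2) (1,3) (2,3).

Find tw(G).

3

A width-3 tree decomposition is:
Bags: B1 = {0, 1, 2, 3}
Tree: (single bag)
A single bag containing all 4 vertices is trivially a valid decomposition of width 3. For the lower bound, the 4 vertices {0, 1, 2, 3} are pairwise adjacent, and any tree decomposition puts a clique entirely inside one bag — forcing width ≥ 3. The upper and lower bounds meet at 3, so that is the treewidth.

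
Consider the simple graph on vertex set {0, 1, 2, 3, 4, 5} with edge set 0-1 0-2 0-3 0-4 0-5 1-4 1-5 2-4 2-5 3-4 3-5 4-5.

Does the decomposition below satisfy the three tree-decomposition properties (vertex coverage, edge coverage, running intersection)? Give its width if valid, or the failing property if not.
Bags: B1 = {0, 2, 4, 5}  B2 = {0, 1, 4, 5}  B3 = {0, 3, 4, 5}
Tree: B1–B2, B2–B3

Yes; width 3.

Checking the three conditions: (i) the bags cover all of {0, 1, 2, 3, 4, 5}; (ii) for each edge, some bag contains both endpoints; (iii) the bags containing any fixed vertex form a subtree. All hold, so the decomposition is valid with width 4 − 1 = 3.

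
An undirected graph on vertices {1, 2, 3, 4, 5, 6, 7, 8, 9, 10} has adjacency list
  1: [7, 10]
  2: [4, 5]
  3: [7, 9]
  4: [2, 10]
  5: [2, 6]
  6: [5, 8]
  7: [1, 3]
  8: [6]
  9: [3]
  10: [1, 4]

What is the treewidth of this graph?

1

A width-1 tree decomposition is:
Bags: B1 = {3, 9}  B2 = {3, 7}  B3 = {1, 7}  B4 = {1, 10}  B5 = {4, 10}  B6 = {2, 4}  B7 = {2, 5}  B8 = {5, 6}  B9 = {6, 8}
Tree: B1–B2, B2–B3, B3–B4, B4–B5, B5–B6, B6–B7, B7–B8, B8–B9
Every bag has size at most 2, so the width is 2 − 1 = 1 and tw(G) ≤ 1. Since G has at least one edge (e.g. 9–3), it is not an edgeless graph, so tw(G) ≥ 1. Combining the bounds, tw(G) = 1.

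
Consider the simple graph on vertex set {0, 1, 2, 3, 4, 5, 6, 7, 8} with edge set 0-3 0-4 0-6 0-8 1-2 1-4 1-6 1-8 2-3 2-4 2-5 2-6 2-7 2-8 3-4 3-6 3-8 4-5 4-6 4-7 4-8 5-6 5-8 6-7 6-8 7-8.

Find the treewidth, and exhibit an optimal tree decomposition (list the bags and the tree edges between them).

The largest bag has 5 vertices, giving width 4; this decomposition certifies tw(G) ≤ 4. On the other hand G contains the 5-clique {0, 3, 4, 6, 8}. A clique must lie in a single bag of any decomposition, so no decomposition can have width below 4. The upper and lower bounds meet at 4, so that is the treewidth.

Treewidth 4.
One optimal decomposition is:
Bags: B1 = {2, 3, 4, 6, 8}  B2 = {1, 2, 4, 6, 8}  B3 = {0, 3, 4, 6, 8}  B4 = {2, 4, 6, 7, 8}  B5 = {2, 4, 5, 6, 8}
Tree: B1–B2, B1–B3, B2–B4, B1–B5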